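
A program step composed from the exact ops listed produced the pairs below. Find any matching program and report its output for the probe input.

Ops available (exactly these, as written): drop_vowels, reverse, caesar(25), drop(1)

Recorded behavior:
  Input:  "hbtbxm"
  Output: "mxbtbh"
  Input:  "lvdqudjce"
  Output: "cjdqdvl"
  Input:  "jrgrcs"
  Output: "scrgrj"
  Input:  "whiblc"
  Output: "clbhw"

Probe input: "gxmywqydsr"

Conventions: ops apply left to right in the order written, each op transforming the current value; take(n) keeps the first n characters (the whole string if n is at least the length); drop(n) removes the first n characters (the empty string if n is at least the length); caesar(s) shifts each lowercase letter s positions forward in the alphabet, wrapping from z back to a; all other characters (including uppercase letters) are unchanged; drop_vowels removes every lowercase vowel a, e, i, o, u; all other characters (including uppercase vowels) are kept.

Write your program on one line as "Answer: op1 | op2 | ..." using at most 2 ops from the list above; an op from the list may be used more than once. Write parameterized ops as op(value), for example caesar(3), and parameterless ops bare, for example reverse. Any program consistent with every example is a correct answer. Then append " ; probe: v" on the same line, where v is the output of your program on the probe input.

drop_vowels | reverse ; probe: "rsdyqwymxg"

Check, running the answer program on each example:
  "hbtbxm" -> "hbtbxm" -> "mxbtbh"
  "lvdqudjce" -> "lvdqdjc" -> "cjdqdvl"
  "jrgrcs" -> "jrgrcs" -> "scrgrj"
  "whiblc" -> "whblc" -> "clbhw"
  probe: "gxmywqydsr" -> "gxmywqydsr" -> "rsdyqwymxg"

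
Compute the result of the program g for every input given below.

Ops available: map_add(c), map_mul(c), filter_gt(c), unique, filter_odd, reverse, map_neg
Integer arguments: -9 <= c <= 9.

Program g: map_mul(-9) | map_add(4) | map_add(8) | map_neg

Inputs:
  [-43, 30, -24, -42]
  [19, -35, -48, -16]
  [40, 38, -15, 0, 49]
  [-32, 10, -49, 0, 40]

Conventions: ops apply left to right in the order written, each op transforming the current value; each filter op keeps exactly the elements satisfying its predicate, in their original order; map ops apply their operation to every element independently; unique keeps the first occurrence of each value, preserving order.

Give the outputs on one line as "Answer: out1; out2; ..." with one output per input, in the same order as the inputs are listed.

Execution, op by op:
  [-43, 30, -24, -42] -> [387, -270, 216, 378] -> [391, -266, 220, 382] -> [399, -258, 228, 390] -> [-399, 258, -228, -390]
  [19, -35, -48, -16] -> [-171, 315, 432, 144] -> [-167, 319, 436, 148] -> [-159, 327, 444, 156] -> [159, -327, -444, -156]
  [40, 38, -15, 0, 49] -> [-360, -342, 135, 0, -441] -> [-356, -338, 139, 4, -437] -> [-348, -330, 147, 12, -429] -> [348, 330, -147, -12, 429]
  [-32, 10, -49, 0, 40] -> [288, -90, 441, 0, -360] -> [292, -86, 445, 4, -356] -> [300, -78, 453, 12, -348] -> [-300, 78, -453, -12, 348]

[-399, 258, -228, -390]; [159, -327, -444, -156]; [348, 330, -147, -12, 429]; [-300, 78, -453, -12, 348]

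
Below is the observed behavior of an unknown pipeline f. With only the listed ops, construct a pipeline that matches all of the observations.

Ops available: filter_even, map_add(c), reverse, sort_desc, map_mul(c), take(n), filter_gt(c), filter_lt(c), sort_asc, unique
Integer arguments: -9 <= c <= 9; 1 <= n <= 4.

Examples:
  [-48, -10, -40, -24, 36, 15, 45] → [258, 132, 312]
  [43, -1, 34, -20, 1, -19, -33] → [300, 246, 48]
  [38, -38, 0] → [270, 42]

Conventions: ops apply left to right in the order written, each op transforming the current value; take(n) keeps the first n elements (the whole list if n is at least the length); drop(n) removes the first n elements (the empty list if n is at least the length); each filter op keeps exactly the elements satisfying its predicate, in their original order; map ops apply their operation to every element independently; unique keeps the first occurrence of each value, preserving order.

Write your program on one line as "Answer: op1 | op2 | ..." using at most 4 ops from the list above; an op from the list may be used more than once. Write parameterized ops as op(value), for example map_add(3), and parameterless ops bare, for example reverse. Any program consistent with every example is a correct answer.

map_add(7) | filter_gt(6) | map_mul(6)

Check, running the answer program on each example:
  [-48, -10, -40, -24, 36, 15, 45] -> [-41, -3, -33, -17, 43, 22, 52] -> [43, 22, 52] -> [258, 132, 312]
  [43, -1, 34, -20, 1, -19, -33] -> [50, 6, 41, -13, 8, -12, -26] -> [50, 41, 8] -> [300, 246, 48]
  [38, -38, 0] -> [45, -31, 7] -> [45, 7] -> [270, 42]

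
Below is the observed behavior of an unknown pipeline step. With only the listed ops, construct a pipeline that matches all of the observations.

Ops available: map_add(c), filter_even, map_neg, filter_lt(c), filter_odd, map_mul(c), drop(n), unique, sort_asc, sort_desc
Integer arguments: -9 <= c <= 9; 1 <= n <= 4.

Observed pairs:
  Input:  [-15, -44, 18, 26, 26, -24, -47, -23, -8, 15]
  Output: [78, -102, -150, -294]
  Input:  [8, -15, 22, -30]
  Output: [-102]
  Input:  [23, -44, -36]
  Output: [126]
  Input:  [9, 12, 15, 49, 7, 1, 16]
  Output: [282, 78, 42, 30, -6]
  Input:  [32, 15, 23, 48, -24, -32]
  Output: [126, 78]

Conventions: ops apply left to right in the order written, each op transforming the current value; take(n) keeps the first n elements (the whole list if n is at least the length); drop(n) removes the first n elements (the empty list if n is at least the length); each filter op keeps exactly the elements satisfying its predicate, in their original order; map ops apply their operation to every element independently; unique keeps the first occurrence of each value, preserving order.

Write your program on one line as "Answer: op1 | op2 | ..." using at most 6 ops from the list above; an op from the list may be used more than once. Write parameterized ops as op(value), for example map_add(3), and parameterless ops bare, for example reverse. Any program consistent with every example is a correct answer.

map_neg | filter_odd | map_add(2) | map_neg | sort_desc | map_mul(6)

Check, running the answer program on each example:
  [-15, -44, 18, 26, 26, -24, -47, -23, -8, 15] -> [15, 44, -18, -26, -26, 24, 47, 23, 8, -15] -> [15, 47, 23, -15] -> [17, 49, 25, -13] -> [-17, -49, -25, 13] -> [13, -17, -25, -49] -> [78, -102, -150, -294]
  [8, -15, 22, -30] -> [-8, 15, -22, 30] -> [15] -> [17] -> [-17] -> [-17] -> [-102]
  [23, -44, -36] -> [-23, 44, 36] -> [-23] -> [-21] -> [21] -> [21] -> [126]
  [9, 12, 15, 49, 7, 1, 16] -> [-9, -12, -15, -49, -7, -1, -16] -> [-9, -15, -49, -7, -1] -> [-7, -13, -47, -5, 1] -> [7, 13, 47, 5, -1] -> [47, 13, 7, 5, -1] -> [282, 78, 42, 30, -6]
  [32, 15, 23, 48, -24, -32] -> [-32, -15, -23, -48, 24, 32] -> [-15, -23] -> [-13, -21] -> [13, 21] -> [21, 13] -> [126, 78]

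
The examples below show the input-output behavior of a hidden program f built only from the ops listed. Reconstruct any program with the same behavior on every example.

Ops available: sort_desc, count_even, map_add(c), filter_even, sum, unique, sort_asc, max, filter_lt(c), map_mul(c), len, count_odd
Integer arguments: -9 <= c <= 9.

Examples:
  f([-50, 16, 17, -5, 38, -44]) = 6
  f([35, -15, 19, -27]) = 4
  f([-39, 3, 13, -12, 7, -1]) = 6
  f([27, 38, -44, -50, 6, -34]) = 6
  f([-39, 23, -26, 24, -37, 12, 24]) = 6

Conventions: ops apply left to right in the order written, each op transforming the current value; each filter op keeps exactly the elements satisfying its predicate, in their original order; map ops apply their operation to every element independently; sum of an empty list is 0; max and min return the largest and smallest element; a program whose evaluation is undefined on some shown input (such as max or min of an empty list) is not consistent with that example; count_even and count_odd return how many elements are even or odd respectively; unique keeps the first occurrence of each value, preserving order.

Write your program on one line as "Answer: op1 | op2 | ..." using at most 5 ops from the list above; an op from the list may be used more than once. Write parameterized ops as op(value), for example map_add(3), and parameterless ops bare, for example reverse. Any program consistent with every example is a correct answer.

unique | map_add(-1) | map_add(9) | len

Check, running the answer program on each example:
  [-50, 16, 17, -5, 38, -44] -> [-50, 16, 17, -5, 38, -44] -> [-51, 15, 16, -6, 37, -45] -> [-42, 24, 25, 3, 46, -36] -> 6
  [35, -15, 19, -27] -> [35, -15, 19, -27] -> [34, -16, 18, -28] -> [43, -7, 27, -19] -> 4
  [-39, 3, 13, -12, 7, -1] -> [-39, 3, 13, -12, 7, -1] -> [-40, 2, 12, -13, 6, -2] -> [-31, 11, 21, -4, 15, 7] -> 6
  [27, 38, -44, -50, 6, -34] -> [27, 38, -44, -50, 6, -34] -> [26, 37, -45, -51, 5, -35] -> [35, 46, -36, -42, 14, -26] -> 6
  [-39, 23, -26, 24, -37, 12, 24] -> [-39, 23, -26, 24, -37, 12] -> [-40, 22, -27, 23, -38, 11] -> [-31, 31, -18, 32, -29, 20] -> 6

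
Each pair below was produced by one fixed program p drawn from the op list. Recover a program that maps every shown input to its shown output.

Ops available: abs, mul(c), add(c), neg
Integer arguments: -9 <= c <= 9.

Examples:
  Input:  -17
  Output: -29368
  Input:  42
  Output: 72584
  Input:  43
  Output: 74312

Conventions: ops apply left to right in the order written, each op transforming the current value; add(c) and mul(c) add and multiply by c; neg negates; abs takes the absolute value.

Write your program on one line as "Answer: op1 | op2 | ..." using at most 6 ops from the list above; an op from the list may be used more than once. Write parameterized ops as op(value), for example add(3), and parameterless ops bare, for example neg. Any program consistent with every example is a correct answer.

mul(8) | mul(-9) | mul(3) | mul(-8) | add(8)

Check, running the answer program on each example:
  -17 -> -136 -> 1224 -> 3672 -> -29376 -> -29368
  42 -> 336 -> -3024 -> -9072 -> 72576 -> 72584
  43 -> 344 -> -3096 -> -9288 -> 74304 -> 74312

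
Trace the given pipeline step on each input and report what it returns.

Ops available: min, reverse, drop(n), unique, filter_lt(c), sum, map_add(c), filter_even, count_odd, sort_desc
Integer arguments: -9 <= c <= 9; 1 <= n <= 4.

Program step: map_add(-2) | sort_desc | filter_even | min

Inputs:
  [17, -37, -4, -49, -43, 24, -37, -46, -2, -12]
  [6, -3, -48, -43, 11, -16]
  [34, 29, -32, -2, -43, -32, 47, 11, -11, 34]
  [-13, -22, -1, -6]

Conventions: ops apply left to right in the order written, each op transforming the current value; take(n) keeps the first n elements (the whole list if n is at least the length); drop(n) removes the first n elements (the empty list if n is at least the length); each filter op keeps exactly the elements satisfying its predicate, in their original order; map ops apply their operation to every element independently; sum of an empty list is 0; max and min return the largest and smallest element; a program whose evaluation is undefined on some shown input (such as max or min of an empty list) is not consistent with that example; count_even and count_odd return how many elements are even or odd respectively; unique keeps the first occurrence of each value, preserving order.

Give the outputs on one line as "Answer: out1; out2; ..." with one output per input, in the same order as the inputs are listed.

Execution, op by op:
  [17, -37, -4, -49, -43, 24, -37, -46, -2, -12] -> [15, -39, -6, -51, -45, 22, -39, -48, -4, -14] -> [22, 15, -4, -6, -14, -39, -39, -45, -48, -51] -> [22, -4, -6, -14, -48] -> -48
  [6, -3, -48, -43, 11, -16] -> [4, -5, -50, -45, 9, -18] -> [9, 4, -5, -18, -45, -50] -> [4, -18, -50] -> -50
  [34, 29, -32, -2, -43, -32, 47, 11, -11, 34] -> [32, 27, -34, -4, -45, -34, 45, 9, -13, 32] -> [45, 32, 32, 27, 9, -4, -13, -34, -34, -45] -> [32, 32, -4, -34, -34] -> -34
  [-13, -22, -1, -6] -> [-15, -24, -3, -8] -> [-3, -8, -15, -24] -> [-8, -24] -> -24

-48; -50; -34; -24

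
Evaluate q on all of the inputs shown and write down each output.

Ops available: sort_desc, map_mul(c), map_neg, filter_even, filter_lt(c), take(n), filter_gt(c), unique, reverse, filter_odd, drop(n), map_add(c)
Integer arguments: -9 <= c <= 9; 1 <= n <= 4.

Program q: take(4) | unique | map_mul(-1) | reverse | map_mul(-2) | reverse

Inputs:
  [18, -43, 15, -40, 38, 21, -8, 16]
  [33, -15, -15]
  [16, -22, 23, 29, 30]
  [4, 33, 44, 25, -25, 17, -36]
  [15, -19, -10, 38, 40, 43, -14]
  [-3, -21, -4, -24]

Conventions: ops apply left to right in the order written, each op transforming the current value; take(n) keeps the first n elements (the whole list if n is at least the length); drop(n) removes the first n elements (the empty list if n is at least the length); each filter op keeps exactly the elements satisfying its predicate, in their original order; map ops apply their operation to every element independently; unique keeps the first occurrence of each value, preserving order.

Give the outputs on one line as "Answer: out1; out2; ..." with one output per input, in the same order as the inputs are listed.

[36, -86, 30, -80]; [66, -30]; [32, -44, 46, 58]; [8, 66, 88, 50]; [30, -38, -20, 76]; [-6, -42, -8, -48]

Execution, op by op:
  [18, -43, 15, -40, 38, 21, -8, 16] -> [18, -43, 15, -40] -> [18, -43, 15, -40] -> [-18, 43, -15, 40] -> [40, -15, 43, -18] -> [-80, 30, -86, 36] -> [36, -86, 30, -80]
  [33, -15, -15] -> [33, -15, -15] -> [33, -15] -> [-33, 15] -> [15, -33] -> [-30, 66] -> [66, -30]
  [16, -22, 23, 29, 30] -> [16, -22, 23, 29] -> [16, -22, 23, 29] -> [-16, 22, -23, -29] -> [-29, -23, 22, -16] -> [58, 46, -44, 32] -> [32, -44, 46, 58]
  [4, 33, 44, 25, -25, 17, -36] -> [4, 33, 44, 25] -> [4, 33, 44, 25] -> [-4, -33, -44, -25] -> [-25, -44, -33, -4] -> [50, 88, 66, 8] -> [8, 66, 88, 50]
  [15, -19, -10, 38, 40, 43, -14] -> [15, -19, -10, 38] -> [15, -19, -10, 38] -> [-15, 19, 10, -38] -> [-38, 10, 19, -15] -> [76, -20, -38, 30] -> [30, -38, -20, 76]
  [-3, -21, -4, -24] -> [-3, -21, -4, -24] -> [-3, -21, -4, -24] -> [3, 21, 4, 24] -> [24, 4, 21, 3] -> [-48, -8, -42, -6] -> [-6, -42, -8, -48]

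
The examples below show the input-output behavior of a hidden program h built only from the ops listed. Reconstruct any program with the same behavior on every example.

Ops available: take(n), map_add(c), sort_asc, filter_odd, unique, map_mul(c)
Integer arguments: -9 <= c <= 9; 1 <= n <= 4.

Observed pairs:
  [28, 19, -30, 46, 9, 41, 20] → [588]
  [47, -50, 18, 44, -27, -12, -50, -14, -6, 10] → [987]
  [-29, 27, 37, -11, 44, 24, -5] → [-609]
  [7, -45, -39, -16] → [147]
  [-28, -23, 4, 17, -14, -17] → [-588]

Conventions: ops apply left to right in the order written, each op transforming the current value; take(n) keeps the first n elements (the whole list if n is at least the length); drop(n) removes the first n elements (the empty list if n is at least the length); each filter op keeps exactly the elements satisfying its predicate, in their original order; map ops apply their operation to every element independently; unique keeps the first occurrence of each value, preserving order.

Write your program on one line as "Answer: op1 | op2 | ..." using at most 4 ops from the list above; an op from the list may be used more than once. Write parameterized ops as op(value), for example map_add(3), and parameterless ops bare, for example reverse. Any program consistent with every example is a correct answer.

map_mul(3) | map_mul(7) | unique | take(1)

Check, running the answer program on each example:
  [28, 19, -30, 46, 9, 41, 20] -> [84, 57, -90, 138, 27, 123, 60] -> [588, 399, -630, 966, 189, 861, 420] -> [588, 399, -630, 966, 189, 861, 420] -> [588]
  [47, -50, 18, 44, -27, -12, -50, -14, -6, 10] -> [141, -150, 54, 132, -81, -36, -150, -42, -18, 30] -> [987, -1050, 378, 924, -567, -252, -1050, -294, -126, 210] -> [987, -1050, 378, 924, -567, -252, -294, -126, 210] -> [987]
  [-29, 27, 37, -11, 44, 24, -5] -> [-87, 81, 111, -33, 132, 72, -15] -> [-609, 567, 777, -231, 924, 504, -105] -> [-609, 567, 777, -231, 924, 504, -105] -> [-609]
  [7, -45, -39, -16] -> [21, -135, -117, -48] -> [147, -945, -819, -336] -> [147, -945, -819, -336] -> [147]
  [-28, -23, 4, 17, -14, -17] -> [-84, -69, 12, 51, -42, -51] -> [-588, -483, 84, 357, -294, -357] -> [-588, -483, 84, 357, -294, -357] -> [-588]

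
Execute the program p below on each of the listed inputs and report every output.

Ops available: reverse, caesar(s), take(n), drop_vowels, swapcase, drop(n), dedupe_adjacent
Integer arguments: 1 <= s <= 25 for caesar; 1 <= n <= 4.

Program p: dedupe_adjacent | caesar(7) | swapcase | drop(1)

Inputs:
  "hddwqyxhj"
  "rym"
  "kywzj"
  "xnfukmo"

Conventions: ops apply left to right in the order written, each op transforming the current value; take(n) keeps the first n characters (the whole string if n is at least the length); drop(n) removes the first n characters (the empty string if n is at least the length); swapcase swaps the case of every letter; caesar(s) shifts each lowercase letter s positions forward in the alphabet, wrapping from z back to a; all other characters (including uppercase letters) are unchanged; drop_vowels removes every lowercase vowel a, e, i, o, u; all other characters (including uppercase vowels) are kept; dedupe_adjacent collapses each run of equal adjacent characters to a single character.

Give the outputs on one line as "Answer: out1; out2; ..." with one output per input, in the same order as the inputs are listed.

Execution, op by op:
  "hddwqyxhj" -> "hdwqyxhj" -> "okdxfeoq" -> "OKDXFEOQ" -> "KDXFEOQ"
  "rym" -> "rym" -> "yft" -> "YFT" -> "FT"
  "kywzj" -> "kywzj" -> "rfdgq" -> "RFDGQ" -> "FDGQ"
  "xnfukmo" -> "xnfukmo" -> "eumbrtv" -> "EUMBRTV" -> "UMBRTV"

"KDXFEOQ"; "FT"; "FDGQ"; "UMBRTV"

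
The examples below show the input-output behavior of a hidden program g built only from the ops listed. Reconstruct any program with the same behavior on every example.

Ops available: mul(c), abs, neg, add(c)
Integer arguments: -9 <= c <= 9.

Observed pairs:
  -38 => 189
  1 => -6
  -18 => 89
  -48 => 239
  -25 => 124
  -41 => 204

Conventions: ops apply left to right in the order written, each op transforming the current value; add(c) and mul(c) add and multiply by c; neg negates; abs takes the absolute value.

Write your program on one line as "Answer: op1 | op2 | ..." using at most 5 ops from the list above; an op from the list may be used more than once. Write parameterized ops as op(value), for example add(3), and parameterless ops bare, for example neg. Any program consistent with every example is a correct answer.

mul(-5) | neg | add(1) | neg

Check, running the answer program on each example:
  -38 -> 190 -> -190 -> -189 -> 189
  1 -> -5 -> 5 -> 6 -> -6
  -18 -> 90 -> -90 -> -89 -> 89
  -48 -> 240 -> -240 -> -239 -> 239
  -25 -> 125 -> -125 -> -124 -> 124
  -41 -> 205 -> -205 -> -204 -> 204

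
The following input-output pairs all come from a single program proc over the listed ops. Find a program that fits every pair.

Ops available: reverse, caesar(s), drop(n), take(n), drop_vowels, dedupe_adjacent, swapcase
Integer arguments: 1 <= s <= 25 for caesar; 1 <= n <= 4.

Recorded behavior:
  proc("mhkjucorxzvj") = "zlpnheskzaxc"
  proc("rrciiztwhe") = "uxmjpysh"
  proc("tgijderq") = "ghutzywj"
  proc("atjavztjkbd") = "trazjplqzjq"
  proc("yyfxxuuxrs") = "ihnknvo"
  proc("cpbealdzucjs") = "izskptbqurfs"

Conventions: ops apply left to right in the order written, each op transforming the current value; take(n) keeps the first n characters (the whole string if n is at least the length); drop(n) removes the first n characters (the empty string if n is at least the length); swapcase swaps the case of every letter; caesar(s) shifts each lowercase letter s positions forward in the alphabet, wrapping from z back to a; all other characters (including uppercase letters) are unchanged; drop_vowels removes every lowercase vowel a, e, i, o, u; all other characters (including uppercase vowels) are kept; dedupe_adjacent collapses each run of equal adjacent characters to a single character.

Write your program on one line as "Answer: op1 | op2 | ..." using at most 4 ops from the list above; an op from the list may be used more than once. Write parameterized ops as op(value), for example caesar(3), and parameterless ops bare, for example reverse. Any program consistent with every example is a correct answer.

reverse | caesar(16) | dedupe_adjacent

Check, running the answer program on each example:
  "mhkjucorxzvj" -> "jvzxrocujkhm" -> "zlpnheskzaxc" -> "zlpnheskzaxc"
  "rrciiztwhe" -> "ehwtziicrr" -> "uxmjpyyshh" -> "uxmjpysh"
  "tgijderq" -> "qredjigt" -> "ghutzywj" -> "ghutzywj"
  "atjavztjkbd" -> "dbkjtzvajta" -> "trazjplqzjq" -> "trazjplqzjq"
  "yyfxxuuxrs" -> "srxuuxxfyy" -> "ihnkknnvoo" -> "ihnknvo"
  "cpbealdzucjs" -> "sjcuzdlaebpc" -> "izskptbqurfs" -> "izskptbqurfs"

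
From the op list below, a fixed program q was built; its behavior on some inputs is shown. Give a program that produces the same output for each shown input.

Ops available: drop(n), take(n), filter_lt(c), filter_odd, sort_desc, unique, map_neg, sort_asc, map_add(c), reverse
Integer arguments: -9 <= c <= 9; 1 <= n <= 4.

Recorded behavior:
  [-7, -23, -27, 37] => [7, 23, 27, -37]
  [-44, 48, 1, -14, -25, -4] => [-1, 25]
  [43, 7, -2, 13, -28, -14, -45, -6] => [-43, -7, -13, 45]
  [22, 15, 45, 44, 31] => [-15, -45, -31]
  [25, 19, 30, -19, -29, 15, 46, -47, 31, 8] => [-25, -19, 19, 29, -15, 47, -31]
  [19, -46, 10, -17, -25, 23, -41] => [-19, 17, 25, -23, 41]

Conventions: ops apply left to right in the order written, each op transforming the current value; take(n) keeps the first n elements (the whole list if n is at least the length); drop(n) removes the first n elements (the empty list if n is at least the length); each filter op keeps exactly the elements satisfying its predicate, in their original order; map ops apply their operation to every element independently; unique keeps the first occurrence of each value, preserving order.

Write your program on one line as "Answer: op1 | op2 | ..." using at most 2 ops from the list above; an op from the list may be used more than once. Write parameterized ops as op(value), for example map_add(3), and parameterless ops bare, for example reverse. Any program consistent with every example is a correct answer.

map_neg | filter_odd

Check, running the answer program on each example:
  [-7, -23, -27, 37] -> [7, 23, 27, -37] -> [7, 23, 27, -37]
  [-44, 48, 1, -14, -25, -4] -> [44, -48, -1, 14, 25, 4] -> [-1, 25]
  [43, 7, -2, 13, -28, -14, -45, -6] -> [-43, -7, 2, -13, 28, 14, 45, 6] -> [-43, -7, -13, 45]
  [22, 15, 45, 44, 31] -> [-22, -15, -45, -44, -31] -> [-15, -45, -31]
  [25, 19, 30, -19, -29, 15, 46, -47, 31, 8] -> [-25, -19, -30, 19, 29, -15, -46, 47, -31, -8] -> [-25, -19, 19, 29, -15, 47, -31]
  [19, -46, 10, -17, -25, 23, -41] -> [-19, 46, -10, 17, 25, -23, 41] -> [-19, 17, 25, -23, 41]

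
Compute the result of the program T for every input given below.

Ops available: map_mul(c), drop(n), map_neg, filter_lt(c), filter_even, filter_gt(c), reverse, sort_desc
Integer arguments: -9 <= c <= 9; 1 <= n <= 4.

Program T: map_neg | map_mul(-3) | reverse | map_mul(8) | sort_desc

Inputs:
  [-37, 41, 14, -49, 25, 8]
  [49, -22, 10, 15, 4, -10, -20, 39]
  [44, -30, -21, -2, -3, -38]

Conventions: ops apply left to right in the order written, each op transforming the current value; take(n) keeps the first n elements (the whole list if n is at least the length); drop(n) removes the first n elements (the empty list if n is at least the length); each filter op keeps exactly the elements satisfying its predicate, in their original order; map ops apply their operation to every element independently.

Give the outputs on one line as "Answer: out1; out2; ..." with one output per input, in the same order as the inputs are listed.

[984, 600, 336, 192, -888, -1176]; [1176, 936, 360, 240, 96, -240, -480, -528]; [1056, -48, -72, -504, -720, -912]

Execution, op by op:
  [-37, 41, 14, -49, 25, 8] -> [37, -41, -14, 49, -25, -8] -> [-111, 123, 42, -147, 75, 24] -> [24, 75, -147, 42, 123, -111] -> [192, 600, -1176, 336, 984, -888] -> [984, 600, 336, 192, -888, -1176]
  [49, -22, 10, 15, 4, -10, -20, 39] -> [-49, 22, -10, -15, -4, 10, 20, -39] -> [147, -66, 30, 45, 12, -30, -60, 117] -> [117, -60, -30, 12, 45, 30, -66, 147] -> [936, -480, -240, 96, 360, 240, -528, 1176] -> [1176, 936, 360, 240, 96, -240, -480, -528]
  [44, -30, -21, -2, -3, -38] -> [-44, 30, 21, 2, 3, 38] -> [132, -90, -63, -6, -9, -114] -> [-114, -9, -6, -63, -90, 132] -> [-912, -72, -48, -504, -720, 1056] -> [1056, -48, -72, -504, -720, -912]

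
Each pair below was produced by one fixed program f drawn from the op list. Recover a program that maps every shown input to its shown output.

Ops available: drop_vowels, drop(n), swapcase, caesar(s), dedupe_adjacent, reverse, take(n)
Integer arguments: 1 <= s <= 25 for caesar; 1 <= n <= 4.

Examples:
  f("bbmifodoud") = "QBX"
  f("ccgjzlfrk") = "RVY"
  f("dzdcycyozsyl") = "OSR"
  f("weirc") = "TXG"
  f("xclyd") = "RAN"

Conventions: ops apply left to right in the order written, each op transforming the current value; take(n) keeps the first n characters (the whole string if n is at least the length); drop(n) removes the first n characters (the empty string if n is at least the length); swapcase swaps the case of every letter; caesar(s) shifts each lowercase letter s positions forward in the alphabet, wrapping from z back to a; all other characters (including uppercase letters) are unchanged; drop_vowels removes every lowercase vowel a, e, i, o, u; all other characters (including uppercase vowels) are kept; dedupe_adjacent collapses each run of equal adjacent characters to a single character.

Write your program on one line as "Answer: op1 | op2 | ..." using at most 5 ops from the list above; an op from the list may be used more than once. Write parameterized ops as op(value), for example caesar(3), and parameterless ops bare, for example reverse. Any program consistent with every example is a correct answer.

caesar(15) | take(4) | swapcase | drop(1)

Check, running the answer program on each example:
  "bbmifodoud" -> "qqbxudsdjs" -> "qqbx" -> "QQBX" -> "QBX"
  "ccgjzlfrk" -> "rrvyoaugz" -> "rrvy" -> "RRVY" -> "RVY"
  "dzdcycyozsyl" -> "sosrnrndohna" -> "sosr" -> "SOSR" -> "OSR"
  "weirc" -> "ltxgr" -> "ltxg" -> "LTXG" -> "TXG"
  "xclyd" -> "mrans" -> "mran" -> "MRAN" -> "RAN"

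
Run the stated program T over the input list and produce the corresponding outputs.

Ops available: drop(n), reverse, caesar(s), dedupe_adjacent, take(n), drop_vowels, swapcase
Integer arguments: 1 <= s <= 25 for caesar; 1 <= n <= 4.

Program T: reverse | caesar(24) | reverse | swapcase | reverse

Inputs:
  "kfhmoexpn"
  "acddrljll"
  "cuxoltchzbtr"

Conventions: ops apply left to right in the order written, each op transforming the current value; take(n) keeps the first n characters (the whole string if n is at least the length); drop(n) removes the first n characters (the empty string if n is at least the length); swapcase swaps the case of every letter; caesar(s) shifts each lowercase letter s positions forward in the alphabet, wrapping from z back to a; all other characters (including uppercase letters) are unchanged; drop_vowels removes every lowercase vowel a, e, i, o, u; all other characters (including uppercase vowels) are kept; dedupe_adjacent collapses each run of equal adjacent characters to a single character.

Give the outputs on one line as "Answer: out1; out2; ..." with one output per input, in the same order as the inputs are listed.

Execution, op by op:
  "kfhmoexpn" -> "npxeomhfk" -> "lnvcmkfdi" -> "idfkmcvnl" -> "IDFKMCVNL" -> "LNVCMKFDI"
  "acddrljll" -> "lljlrddca" -> "jjhjpbbay" -> "yabbpjhjj" -> "YABBPJHJJ" -> "JJHJPBBAY"
  "cuxoltchzbtr" -> "rtbzhctloxuc" -> "przxfarjmvsa" -> "asvmjrafxzrp" -> "ASVMJRAFXZRP" -> "PRZXFARJMVSA"

"LNVCMKFDI"; "JJHJPBBAY"; "PRZXFARJMVSA"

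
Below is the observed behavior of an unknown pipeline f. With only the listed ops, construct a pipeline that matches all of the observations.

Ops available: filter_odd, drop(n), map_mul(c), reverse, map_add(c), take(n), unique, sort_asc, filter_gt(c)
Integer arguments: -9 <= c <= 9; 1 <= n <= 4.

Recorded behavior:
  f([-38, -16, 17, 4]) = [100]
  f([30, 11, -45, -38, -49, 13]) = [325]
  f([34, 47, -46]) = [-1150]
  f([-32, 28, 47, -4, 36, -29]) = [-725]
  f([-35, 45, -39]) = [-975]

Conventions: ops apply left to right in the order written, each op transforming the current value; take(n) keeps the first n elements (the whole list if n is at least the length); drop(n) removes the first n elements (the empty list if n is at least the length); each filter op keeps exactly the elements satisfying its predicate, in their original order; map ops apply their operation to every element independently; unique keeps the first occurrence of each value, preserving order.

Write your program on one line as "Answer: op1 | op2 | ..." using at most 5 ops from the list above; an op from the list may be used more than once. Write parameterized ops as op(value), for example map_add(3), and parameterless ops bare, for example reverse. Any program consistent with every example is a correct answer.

map_mul(5) | reverse | map_mul(5) | take(1)

Check, running the answer program on each example:
  [-38, -16, 17, 4] -> [-190, -80, 85, 20] -> [20, 85, -80, -190] -> [100, 425, -400, -950] -> [100]
  [30, 11, -45, -38, -49, 13] -> [150, 55, -225, -190, -245, 65] -> [65, -245, -190, -225, 55, 150] -> [325, -1225, -950, -1125, 275, 750] -> [325]
  [34, 47, -46] -> [170, 235, -230] -> [-230, 235, 170] -> [-1150, 1175, 850] -> [-1150]
  [-32, 28, 47, -4, 36, -29] -> [-160, 140, 235, -20, 180, -145] -> [-145, 180, -20, 235, 140, -160] -> [-725, 900, -100, 1175, 700, -800] -> [-725]
  [-35, 45, -39] -> [-175, 225, -195] -> [-195, 225, -175] -> [-975, 1125, -875] -> [-975]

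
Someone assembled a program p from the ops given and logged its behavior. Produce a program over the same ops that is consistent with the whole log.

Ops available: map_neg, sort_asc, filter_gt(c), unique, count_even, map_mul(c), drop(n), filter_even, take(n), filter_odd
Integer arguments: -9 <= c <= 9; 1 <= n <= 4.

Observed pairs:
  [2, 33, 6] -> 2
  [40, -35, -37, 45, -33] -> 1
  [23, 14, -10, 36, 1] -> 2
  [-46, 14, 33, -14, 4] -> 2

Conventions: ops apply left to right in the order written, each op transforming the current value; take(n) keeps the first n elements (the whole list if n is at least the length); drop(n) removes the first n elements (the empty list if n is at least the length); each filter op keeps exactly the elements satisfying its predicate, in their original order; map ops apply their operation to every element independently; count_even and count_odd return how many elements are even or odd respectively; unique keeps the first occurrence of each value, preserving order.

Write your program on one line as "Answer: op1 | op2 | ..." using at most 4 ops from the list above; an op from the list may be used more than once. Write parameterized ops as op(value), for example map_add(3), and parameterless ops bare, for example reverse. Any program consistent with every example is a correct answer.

map_neg | take(3) | count_even

Check, running the answer program on each example:
  [2, 33, 6] -> [-2, -33, -6] -> [-2, -33, -6] -> 2
  [40, -35, -37, 45, -33] -> [-40, 35, 37, -45, 33] -> [-40, 35, 37] -> 1
  [23, 14, -10, 36, 1] -> [-23, -14, 10, -36, -1] -> [-23, -14, 10] -> 2
  [-46, 14, 33, -14, 4] -> [46, -14, -33, 14, -4] -> [46, -14, -33] -> 2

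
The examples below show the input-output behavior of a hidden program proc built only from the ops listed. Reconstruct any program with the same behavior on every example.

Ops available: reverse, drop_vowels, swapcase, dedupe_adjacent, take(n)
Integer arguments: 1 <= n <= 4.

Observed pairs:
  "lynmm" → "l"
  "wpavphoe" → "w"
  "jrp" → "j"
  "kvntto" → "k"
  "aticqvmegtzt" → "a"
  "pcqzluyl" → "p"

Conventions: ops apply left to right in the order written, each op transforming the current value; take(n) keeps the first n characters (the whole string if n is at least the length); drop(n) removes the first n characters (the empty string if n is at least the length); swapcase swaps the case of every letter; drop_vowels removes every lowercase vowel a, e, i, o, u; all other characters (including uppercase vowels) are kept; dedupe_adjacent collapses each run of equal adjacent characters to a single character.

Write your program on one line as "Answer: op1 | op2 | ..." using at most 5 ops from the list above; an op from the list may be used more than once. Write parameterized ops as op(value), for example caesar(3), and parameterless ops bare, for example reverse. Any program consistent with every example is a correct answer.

swapcase | dedupe_adjacent | take(1) | swapcase

Check, running the answer program on each example:
  "lynmm" -> "LYNMM" -> "LYNM" -> "L" -> "l"
  "wpavphoe" -> "WPAVPHOE" -> "WPAVPHOE" -> "W" -> "w"
  "jrp" -> "JRP" -> "JRP" -> "J" -> "j"
  "kvntto" -> "KVNTTO" -> "KVNTO" -> "K" -> "k"
  "aticqvmegtzt" -> "ATICQVMEGTZT" -> "ATICQVMEGTZT" -> "A" -> "a"
  "pcqzluyl" -> "PCQZLUYL" -> "PCQZLUYL" -> "P" -> "p"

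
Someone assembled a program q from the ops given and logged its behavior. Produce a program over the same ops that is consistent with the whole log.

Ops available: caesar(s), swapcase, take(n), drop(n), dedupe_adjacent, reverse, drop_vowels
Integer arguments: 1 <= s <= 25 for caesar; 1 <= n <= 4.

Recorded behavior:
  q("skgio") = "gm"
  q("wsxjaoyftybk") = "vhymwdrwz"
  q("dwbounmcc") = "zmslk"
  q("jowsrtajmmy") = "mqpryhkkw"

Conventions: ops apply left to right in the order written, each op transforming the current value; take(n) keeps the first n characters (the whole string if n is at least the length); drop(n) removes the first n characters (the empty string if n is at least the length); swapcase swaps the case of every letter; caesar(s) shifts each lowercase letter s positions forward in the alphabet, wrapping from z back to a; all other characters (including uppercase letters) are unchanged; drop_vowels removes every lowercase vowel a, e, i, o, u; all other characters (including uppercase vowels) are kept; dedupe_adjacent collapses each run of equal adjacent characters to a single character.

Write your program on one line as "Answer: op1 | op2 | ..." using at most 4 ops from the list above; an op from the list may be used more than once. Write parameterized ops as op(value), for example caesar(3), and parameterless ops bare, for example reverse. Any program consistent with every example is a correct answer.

caesar(24) | drop_vowels | drop(1)

Check, running the answer program on each example:
  "skgio" -> "qiegm" -> "qgm" -> "gm"
  "wsxjaoyftybk" -> "uqvhymwdrwzi" -> "qvhymwdrwz" -> "vhymwdrwz"
  "dwbounmcc" -> "buzmslkaa" -> "bzmslk" -> "zmslk"
  "jowsrtajmmy" -> "hmuqpryhkkw" -> "hmqpryhkkw" -> "mqpryhkkw"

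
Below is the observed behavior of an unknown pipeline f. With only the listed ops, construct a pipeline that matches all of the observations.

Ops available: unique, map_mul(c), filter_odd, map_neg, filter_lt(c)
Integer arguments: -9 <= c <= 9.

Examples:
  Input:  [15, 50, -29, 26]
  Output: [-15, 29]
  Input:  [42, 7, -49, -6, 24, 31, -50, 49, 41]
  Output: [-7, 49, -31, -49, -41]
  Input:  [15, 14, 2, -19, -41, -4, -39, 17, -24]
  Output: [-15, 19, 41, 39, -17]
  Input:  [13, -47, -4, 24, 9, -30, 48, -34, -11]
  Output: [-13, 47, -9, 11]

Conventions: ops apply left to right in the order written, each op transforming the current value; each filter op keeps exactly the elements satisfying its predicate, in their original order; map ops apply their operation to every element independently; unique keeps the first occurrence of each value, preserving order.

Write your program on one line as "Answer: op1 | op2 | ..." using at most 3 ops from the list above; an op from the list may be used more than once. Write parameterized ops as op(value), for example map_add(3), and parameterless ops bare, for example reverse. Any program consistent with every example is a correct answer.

map_neg | filter_odd

Check, running the answer program on each example:
  [15, 50, -29, 26] -> [-15, -50, 29, -26] -> [-15, 29]
  [42, 7, -49, -6, 24, 31, -50, 49, 41] -> [-42, -7, 49, 6, -24, -31, 50, -49, -41] -> [-7, 49, -31, -49, -41]
  [15, 14, 2, -19, -41, -4, -39, 17, -24] -> [-15, -14, -2, 19, 41, 4, 39, -17, 24] -> [-15, 19, 41, 39, -17]
  [13, -47, -4, 24, 9, -30, 48, -34, -11] -> [-13, 47, 4, -24, -9, 30, -48, 34, 11] -> [-13, 47, -9, 11]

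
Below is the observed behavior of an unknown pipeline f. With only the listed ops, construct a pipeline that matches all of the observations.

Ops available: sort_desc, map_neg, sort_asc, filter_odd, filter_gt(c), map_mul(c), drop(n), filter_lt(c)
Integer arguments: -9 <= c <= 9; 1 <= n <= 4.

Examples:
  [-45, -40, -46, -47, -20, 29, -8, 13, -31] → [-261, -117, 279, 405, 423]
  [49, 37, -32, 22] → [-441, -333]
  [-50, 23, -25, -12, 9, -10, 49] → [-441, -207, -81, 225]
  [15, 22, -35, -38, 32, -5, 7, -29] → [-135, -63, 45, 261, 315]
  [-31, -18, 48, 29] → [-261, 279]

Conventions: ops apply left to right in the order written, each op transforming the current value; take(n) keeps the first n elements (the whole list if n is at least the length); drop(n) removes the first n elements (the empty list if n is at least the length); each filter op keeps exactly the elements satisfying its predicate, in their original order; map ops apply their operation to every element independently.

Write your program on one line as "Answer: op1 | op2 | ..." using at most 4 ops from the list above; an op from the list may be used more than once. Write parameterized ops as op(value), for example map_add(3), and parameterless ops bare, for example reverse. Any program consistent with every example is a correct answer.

filter_odd | map_mul(9) | map_neg | sort_asc

Check, running the answer program on each example:
  [-45, -40, -46, -47, -20, 29, -8, 13, -31] -> [-45, -47, 29, 13, -31] -> [-405, -423, 261, 117, -279] -> [405, 423, -261, -117, 279] -> [-261, -117, 279, 405, 423]
  [49, 37, -32, 22] -> [49, 37] -> [441, 333] -> [-441, -333] -> [-441, -333]
  [-50, 23, -25, -12, 9, -10, 49] -> [23, -25, 9, 49] -> [207, -225, 81, 441] -> [-207, 225, -81, -441] -> [-441, -207, -81, 225]
  [15, 22, -35, -38, 32, -5, 7, -29] -> [15, -35, -5, 7, -29] -> [135, -315, -45, 63, -261] -> [-135, 315, 45, -63, 261] -> [-135, -63, 45, 261, 315]
  [-31, -18, 48, 29] -> [-31, 29] -> [-279, 261] -> [279, -261] -> [-261, 279]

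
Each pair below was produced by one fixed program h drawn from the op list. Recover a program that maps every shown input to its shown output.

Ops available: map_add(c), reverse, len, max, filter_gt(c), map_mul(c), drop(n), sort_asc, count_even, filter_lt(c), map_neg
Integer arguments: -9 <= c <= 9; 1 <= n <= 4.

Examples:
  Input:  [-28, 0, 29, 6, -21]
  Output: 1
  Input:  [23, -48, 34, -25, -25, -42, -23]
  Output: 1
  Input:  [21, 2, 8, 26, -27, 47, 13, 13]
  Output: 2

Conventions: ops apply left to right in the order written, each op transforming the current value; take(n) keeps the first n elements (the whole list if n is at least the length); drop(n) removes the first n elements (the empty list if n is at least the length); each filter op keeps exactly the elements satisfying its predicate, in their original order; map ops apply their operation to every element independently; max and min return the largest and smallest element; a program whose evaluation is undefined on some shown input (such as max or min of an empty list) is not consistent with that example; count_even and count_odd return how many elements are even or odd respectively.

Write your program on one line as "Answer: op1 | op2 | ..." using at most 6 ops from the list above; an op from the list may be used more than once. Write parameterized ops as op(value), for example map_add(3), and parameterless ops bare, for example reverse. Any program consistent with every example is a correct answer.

map_add(-8) | map_add(-8) | map_mul(-5) | map_add(5) | filter_lt(-1) | count_even

Check, running the answer program on each example:
  [-28, 0, 29, 6, -21] -> [-36, -8, 21, -2, -29] -> [-44, -16, 13, -10, -37] -> [220, 80, -65, 50, 185] -> [225, 85, -60, 55, 190] -> [-60] -> 1
  [23, -48, 34, -25, -25, -42, -23] -> [15, -56, 26, -33, -33, -50, -31] -> [7, -64, 18, -41, -41, -58, -39] -> [-35, 320, -90, 205, 205, 290, 195] -> [-30, 325, -85, 210, 210, 295, 200] -> [-30, -85] -> 1
  [21, 2, 8, 26, -27, 47, 13, 13] -> [13, -6, 0, 18, -35, 39, 5, 5] -> [5, -14, -8, 10, -43, 31, -3, -3] -> [-25, 70, 40, -50, 215, -155, 15, 15] -> [-20, 75, 45, -45, 220, -150, 20, 20] -> [-20, -45, -150] -> 2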